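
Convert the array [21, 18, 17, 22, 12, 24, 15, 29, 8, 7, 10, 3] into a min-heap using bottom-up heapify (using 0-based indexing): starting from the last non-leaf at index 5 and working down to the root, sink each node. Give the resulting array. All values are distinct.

[3, 7, 15, 8, 10, 17, 21, 29, 22, 12, 18, 24]

sift down from index 5:
  24 vs only child 3 at index 11, swap → [21, 18, 17, 22, 12, 3, 15, 29, 8, 7, 10, 24]
sift down from index 4:
  12 vs smaller child 7 at index 9, swap → [21, 18, 17, 22, 7, 3, 15, 29, 8, 12, 10, 24]
sift down from index 3:
  22 vs smaller child 8 at index 8, swap → [21, 18, 17, 8, 7, 3, 15, 29, 22, 12, 10, 24]
sift down from index 2:
  17 vs smaller child 3 at index 5, swap → [21, 18, 3, 8, 7, 17, 15, 29, 22, 12, 10, 24]
sift down from index 1:
  18 vs smaller child 7 at index 4, swap → [21, 7, 3, 8, 18, 17, 15, 29, 22, 12, 10, 24]
  18 vs smaller child 10 at index 10, swap → [21, 7, 3, 8, 10, 17, 15, 29, 22, 12, 18, 24]
sift down from index 0:
  21 vs smaller child 3 at index 2, swap → [3, 7, 21, 8, 10, 17, 15, 29, 22, 12, 18, 24]
  21 vs smaller child 15 at index 6, swap → [3, 7, 15, 8, 10, 17, 21, 29, 22, 12, 18, 24]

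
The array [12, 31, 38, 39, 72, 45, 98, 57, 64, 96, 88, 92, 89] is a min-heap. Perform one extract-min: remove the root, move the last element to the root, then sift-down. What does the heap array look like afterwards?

remove root 12; move last element 89 to root → [89, 31, 38, 39, 72, 45, 98, 57, 64, 96, 88, 92]
89 vs smaller child 31 at index 1, swap → [31, 89, 38, 39, 72, 45, 98, 57, 64, 96, 88, 92]
89 vs smaller child 39 at index 3, swap → [31, 39, 38, 89, 72, 45, 98, 57, 64, 96, 88, 92]
89 vs smaller child 57 at index 7, swap → [31, 39, 38, 57, 72, 45, 98, 89, 64, 96, 88, 92]

[31, 39, 38, 57, 72, 45, 98, 89, 64, 96, 88, 92]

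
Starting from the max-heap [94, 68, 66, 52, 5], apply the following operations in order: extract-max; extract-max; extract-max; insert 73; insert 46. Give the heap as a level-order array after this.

extract-max → returns 94:
  remove root 94; move last element 5 to root → [5, 68, 66, 52]
  5 vs larger child 68 at index 1, swap → [68, 5, 66, 52]
  5 vs only child 52 at index 3, swap → [68, 52, 66, 5]
extract-max → returns 68:
  remove root 68; move last element 5 to root → [5, 52, 66]
  5 vs larger child 66 at index 2, swap → [66, 52, 5]
extract-max → returns 66:
  remove root 66; move last element 5 to root → [5, 52]
  5 vs only child 52 at index 1, swap → [52, 5]
insert 73:
  append 73 at index 2 → [52, 5, 73]
  73 > parent 52 at index 0, swap → [73, 5, 52]
insert 46:
  append 46 at index 3 → [73, 5, 52, 46]
  46 > parent 5 at index 1, swap → [73, 46, 52, 5]

[73, 46, 52, 5]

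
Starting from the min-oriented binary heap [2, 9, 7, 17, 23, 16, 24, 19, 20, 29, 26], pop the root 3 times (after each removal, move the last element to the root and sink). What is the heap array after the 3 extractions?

[16, 17, 20, 19, 23, 26, 24, 29]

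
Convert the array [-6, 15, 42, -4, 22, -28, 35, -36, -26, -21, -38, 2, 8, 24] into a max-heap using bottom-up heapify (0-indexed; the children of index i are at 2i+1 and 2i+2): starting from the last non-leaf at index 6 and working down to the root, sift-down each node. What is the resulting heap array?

[42, 22, 35, -4, 15, 8, 24, -36, -26, -21, -38, 2, -28, -6]

sift down from index 6: already satisfies heap property
sift down from index 5:
  -28 vs larger child 8 at index 12, swap → [-6, 15, 42, -4, 22, 8, 35, -36, -26, -21, -38, 2, -28, 24]
sift down from index 4: already satisfies heap property
sift down from index 3: already satisfies heap property
sift down from index 2: already satisfies heap property
sift down from index 1:
  15 vs larger child 22 at index 4, swap → [-6, 22, 42, -4, 15, 8, 35, -36, -26, -21, -38, 2, -28, 24]
sift down from index 0:
  -6 vs larger child 42 at index 2, swap → [42, 22, -6, -4, 15, 8, 35, -36, -26, -21, -38, 2, -28, 24]
  -6 vs larger child 35 at index 6, swap → [42, 22, 35, -4, 15, 8, -6, -36, -26, -21, -38, 2, -28, 24]
  -6 vs only child 24 at index 13, swap → [42, 22, 35, -4, 15, 8, 24, -36, -26, -21, -38, 2, -28, -6]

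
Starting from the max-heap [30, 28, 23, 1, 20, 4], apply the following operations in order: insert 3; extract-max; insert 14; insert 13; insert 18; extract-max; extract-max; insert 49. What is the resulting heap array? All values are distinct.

insert 3:
  append 3 at index 6 → [30, 28, 23, 1, 20, 4, 3] (no swap needed)
extract-max → returns 30:
  remove root 30; move last element 3 to root → [3, 28, 23, 1, 20, 4]
  3 vs larger child 28 at index 1, swap → [28, 3, 23, 1, 20, 4]
  3 vs larger child 20 at index 4, swap → [28, 20, 23, 1, 3, 4]
insert 14:
  append 14 at index 6 → [28, 20, 23, 1, 3, 4, 14] (no swap needed)
insert 13:
  append 13 at index 7 → [28, 20, 23, 1, 3, 4, 14, 13]
  13 > parent 1 at index 3, swap → [28, 20, 23, 13, 3, 4, 14, 1]
insert 18:
  append 18 at index 8 → [28, 20, 23, 13, 3, 4, 14, 1, 18]
  18 > parent 13 at index 3, swap → [28, 20, 23, 18, 3, 4, 14, 1, 13]
extract-max → returns 28:
  remove root 28; move last element 13 to root → [13, 20, 23, 18, 3, 4, 14, 1]
  13 vs larger child 23 at index 2, swap → [23, 20, 13, 18, 3, 4, 14, 1]
  13 vs larger child 14 at index 6, swap → [23, 20, 14, 18, 3, 4, 13, 1]
extract-max → returns 23:
  remove root 23; move last element 1 to root → [1, 20, 14, 18, 3, 4, 13]
  1 vs larger child 20 at index 1, swap → [20, 1, 14, 18, 3, 4, 13]
  1 vs larger child 18 at index 3, swap → [20, 18, 14, 1, 3, 4, 13]
insert 49:
  append 49 at index 7 → [20, 18, 14, 1, 3, 4, 13, 49]
  49 > parent 1 at index 3, swap → [20, 18, 14, 49, 3, 4, 13, 1]
  49 > parent 18 at index 1, swap → [20, 49, 14, 18, 3, 4, 13, 1]
  49 > parent 20 at index 0, swap → [49, 20, 14, 18, 3, 4, 13, 1]

[49, 20, 14, 18, 3, 4, 13, 1]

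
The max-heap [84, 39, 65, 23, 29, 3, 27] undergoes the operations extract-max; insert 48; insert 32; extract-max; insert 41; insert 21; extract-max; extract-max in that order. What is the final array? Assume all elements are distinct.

extract-max → returns 84:
  remove root 84; move last element 27 to root → [27, 39, 65, 23, 29, 3]
  27 vs larger child 65 at index 2, swap → [65, 39, 27, 23, 29, 3]
insert 48:
  append 48 at index 6 → [65, 39, 27, 23, 29, 3, 48]
  48 > parent 27 at index 2, swap → [65, 39, 48, 23, 29, 3, 27]
insert 32:
  append 32 at index 7 → [65, 39, 48, 23, 29, 3, 27, 32]
  32 > parent 23 at index 3, swap → [65, 39, 48, 32, 29, 3, 27, 23]
extract-max → returns 65:
  remove root 65; move last element 23 to root → [23, 39, 48, 32, 29, 3, 27]
  23 vs larger child 48 at index 2, swap → [48, 39, 23, 32, 29, 3, 27]
  23 vs larger child 27 at index 6, swap → [48, 39, 27, 32, 29, 3, 23]
insert 41:
  append 41 at index 7 → [48, 39, 27, 32, 29, 3, 23, 41]
  41 > parent 32 at index 3, swap → [48, 39, 27, 41, 29, 3, 23, 32]
  41 > parent 39 at index 1, swap → [48, 41, 27, 39, 29, 3, 23, 32]
insert 21:
  append 21 at index 8 → [48, 41, 27, 39, 29, 3, 23, 32, 21] (no swap needed)
extract-max → returns 48:
  remove root 48; move last element 21 to root → [21, 41, 27, 39, 29, 3, 23, 32]
  21 vs larger child 41 at index 1, swap → [41, 21, 27, 39, 29, 3, 23, 32]
  21 vs larger child 39 at index 3, swap → [41, 39, 27, 21, 29, 3, 23, 32]
  21 vs only child 32 at index 7, swap → [41, 39, 27, 32, 29, 3, 23, 21]
extract-max → returns 41:
  remove root 41; move last element 21 to root → [21, 39, 27, 32, 29, 3, 23]
  21 vs larger child 39 at index 1, swap → [39, 21, 27, 32, 29, 3, 23]
  21 vs larger child 32 at index 3, swap → [39, 32, 27, 21, 29, 3, 23]

[39, 32, 27, 21, 29, 3, 23]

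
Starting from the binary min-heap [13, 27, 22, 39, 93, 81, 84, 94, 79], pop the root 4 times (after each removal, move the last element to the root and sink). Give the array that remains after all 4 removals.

[79, 84, 81, 94, 93]

extract-min #1 returns 13:
  remove root 13; move last element 79 to root → [79, 27, 22, 39, 93, 81, 84, 94]
  79 vs smaller child 22 at index 2, swap → [22, 27, 79, 39, 93, 81, 84, 94]
extract-min #2 returns 22:
  remove root 22; move last element 94 to root → [94, 27, 79, 39, 93, 81, 84]
  94 vs smaller child 27 at index 1, swap → [27, 94, 79, 39, 93, 81, 84]
  94 vs smaller child 39 at index 3, swap → [27, 39, 79, 94, 93, 81, 84]
extract-min #3 returns 27:
  remove root 27; move last element 84 to root → [84, 39, 79, 94, 93, 81]
  84 vs smaller child 39 at index 1, swap → [39, 84, 79, 94, 93, 81]
extract-min #4 returns 39:
  remove root 39; move last element 81 to root → [81, 84, 79, 94, 93]
  81 vs smaller child 79 at index 2, swap → [79, 84, 81, 94, 93]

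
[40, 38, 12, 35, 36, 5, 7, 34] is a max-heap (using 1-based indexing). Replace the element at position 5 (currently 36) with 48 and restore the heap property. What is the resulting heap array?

set index 5 from 36 to 48 → [40, 38, 12, 35, 48, 5, 7, 34]
48 > parent 38 at index 2, swap → [40, 48, 12, 35, 38, 5, 7, 34]
48 > parent 40 at index 1, swap → [48, 40, 12, 35, 38, 5, 7, 34]

[48, 40, 12, 35, 38, 5, 7, 34]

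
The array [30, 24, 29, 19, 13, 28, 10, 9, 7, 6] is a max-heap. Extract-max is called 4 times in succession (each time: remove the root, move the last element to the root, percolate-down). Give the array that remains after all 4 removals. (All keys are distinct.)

[19, 13, 10, 9, 7, 6]

extract-max #1 returns 30:
  remove root 30; move last element 6 to root → [6, 24, 29, 19, 13, 28, 10, 9, 7]
  6 vs larger child 29 at index 2, swap → [29, 24, 6, 19, 13, 28, 10, 9, 7]
  6 vs larger child 28 at index 5, swap → [29, 24, 28, 19, 13, 6, 10, 9, 7]
extract-max #2 returns 29:
  remove root 29; move last element 7 to root → [7, 24, 28, 19, 13, 6, 10, 9]
  7 vs larger child 28 at index 2, swap → [28, 24, 7, 19, 13, 6, 10, 9]
  7 vs larger child 10 at index 6, swap → [28, 24, 10, 19, 13, 6, 7, 9]
extract-max #3 returns 28:
  remove root 28; move last element 9 to root → [9, 24, 10, 19, 13, 6, 7]
  9 vs larger child 24 at index 1, swap → [24, 9, 10, 19, 13, 6, 7]
  9 vs larger child 19 at index 3, swap → [24, 19, 10, 9, 13, 6, 7]
extract-max #4 returns 24:
  remove root 24; move last element 7 to root → [7, 19, 10, 9, 13, 6]
  7 vs larger child 19 at index 1, swap → [19, 7, 10, 9, 13, 6]
  7 vs larger child 13 at index 4, swap → [19, 13, 10, 9, 7, 6]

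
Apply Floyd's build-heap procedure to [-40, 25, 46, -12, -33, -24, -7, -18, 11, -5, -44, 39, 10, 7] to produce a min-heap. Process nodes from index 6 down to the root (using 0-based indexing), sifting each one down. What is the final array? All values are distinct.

sift down from index 6: already satisfies heap property
sift down from index 5: already satisfies heap property
sift down from index 4:
  -33 vs smaller child -44 at index 10, swap → [-40, 25, 46, -12, -44, -24, -7, -18, 11, -5, -33, 39, 10, 7]
sift down from index 3:
  -12 vs smaller child -18 at index 7, swap → [-40, 25, 46, -18, -44, -24, -7, -12, 11, -5, -33, 39, 10, 7]
sift down from index 2:
  46 vs smaller child -24 at index 5, swap → [-40, 25, -24, -18, -44, 46, -7, -12, 11, -5, -33, 39, 10, 7]
  46 vs smaller child 10 at index 12, swap → [-40, 25, -24, -18, -44, 10, -7, -12, 11, -5, -33, 39, 46, 7]
sift down from index 1:
  25 vs smaller child -44 at index 4, swap → [-40, -44, -24, -18, 25, 10, -7, -12, 11, -5, -33, 39, 46, 7]
  25 vs smaller child -33 at index 10, swap → [-40, -44, -24, -18, -33, 10, -7, -12, 11, -5, 25, 39, 46, 7]
sift down from index 0:
  -40 vs smaller child -44 at index 1, swap → [-44, -40, -24, -18, -33, 10, -7, -12, 11, -5, 25, 39, 46, 7]

[-44, -40, -24, -18, -33, 10, -7, -12, 11, -5, 25, 39, 46, 7]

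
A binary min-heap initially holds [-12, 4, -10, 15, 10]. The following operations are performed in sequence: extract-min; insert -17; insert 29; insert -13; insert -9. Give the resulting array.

[-17, -10, -13, -9, 4, 29, 10, 15]

extract-min → returns -12:
  remove root -12; move last element 10 to root → [10, 4, -10, 15]
  10 vs smaller child -10 at index 2, swap → [-10, 4, 10, 15]
insert -17:
  append -17 at index 4 → [-10, 4, 10, 15, -17]
  -17 < parent 4 at index 1, swap → [-10, -17, 10, 15, 4]
  -17 < parent -10 at index 0, swap → [-17, -10, 10, 15, 4]
insert 29:
  append 29 at index 5 → [-17, -10, 10, 15, 4, 29] (no swap needed)
insert -13:
  append -13 at index 6 → [-17, -10, 10, 15, 4, 29, -13]
  -13 < parent 10 at index 2, swap → [-17, -10, -13, 15, 4, 29, 10]
insert -9:
  append -9 at index 7 → [-17, -10, -13, 15, 4, 29, 10, -9]
  -9 < parent 15 at index 3, swap → [-17, -10, -13, -9, 4, 29, 10, 15]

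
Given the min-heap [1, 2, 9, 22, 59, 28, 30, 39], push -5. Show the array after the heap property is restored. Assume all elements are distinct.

[-5, 1, 9, 2, 59, 28, 30, 39, 22]

append -5 at index 8 → [1, 2, 9, 22, 59, 28, 30, 39, -5]
-5 < parent 22 at index 3, swap → [1, 2, 9, -5, 59, 28, 30, 39, 22]
-5 < parent 2 at index 1, swap → [1, -5, 9, 2, 59, 28, 30, 39, 22]
-5 < parent 1 at index 0, swap → [-5, 1, 9, 2, 59, 28, 30, 39, 22]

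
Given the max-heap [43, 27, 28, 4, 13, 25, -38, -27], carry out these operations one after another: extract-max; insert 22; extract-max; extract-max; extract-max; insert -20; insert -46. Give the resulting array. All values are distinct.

[22, 13, -20, 4, -38, -27, -46]

extract-max → returns 43:
  remove root 43; move last element -27 to root → [-27, 27, 28, 4, 13, 25, -38]
  -27 vs larger child 28 at index 2, swap → [28, 27, -27, 4, 13, 25, -38]
  -27 vs larger child 25 at index 5, swap → [28, 27, 25, 4, 13, -27, -38]
insert 22:
  append 22 at index 7 → [28, 27, 25, 4, 13, -27, -38, 22]
  22 > parent 4 at index 3, swap → [28, 27, 25, 22, 13, -27, -38, 4]
extract-max → returns 28:
  remove root 28; move last element 4 to root → [4, 27, 25, 22, 13, -27, -38]
  4 vs larger child 27 at index 1, swap → [27, 4, 25, 22, 13, -27, -38]
  4 vs larger child 22 at index 3, swap → [27, 22, 25, 4, 13, -27, -38]
extract-max → returns 27:
  remove root 27; move last element -38 to root → [-38, 22, 25, 4, 13, -27]
  -38 vs larger child 25 at index 2, swap → [25, 22, -38, 4, 13, -27]
  -38 vs only child -27 at index 5, swap → [25, 22, -27, 4, 13, -38]
extract-max → returns 25:
  remove root 25; move last element -38 to root → [-38, 22, -27, 4, 13]
  -38 vs larger child 22 at index 1, swap → [22, -38, -27, 4, 13]
  -38 vs larger child 13 at index 4, swap → [22, 13, -27, 4, -38]
insert -20:
  append -20 at index 5 → [22, 13, -27, 4, -38, -20]
  -20 > parent -27 at index 2, swap → [22, 13, -20, 4, -38, -27]
insert -46:
  append -46 at index 6 → [22, 13, -20, 4, -38, -27, -46] (no swap needed)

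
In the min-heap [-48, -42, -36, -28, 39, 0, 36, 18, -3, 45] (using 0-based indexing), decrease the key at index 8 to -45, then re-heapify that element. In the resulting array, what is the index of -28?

set index 8 from -3 to -45 → [-48, -42, -36, -28, 39, 0, 36, 18, -45, 45]
-45 < parent -28 at index 3, swap → [-48, -42, -36, -45, 39, 0, 36, 18, -28, 45]
-45 < parent -42 at index 1, swap → [-48, -45, -36, -42, 39, 0, 36, 18, -28, 45]
resulting array: [-48, -45, -36, -42, 39, 0, 36, 18, -28, 45]

8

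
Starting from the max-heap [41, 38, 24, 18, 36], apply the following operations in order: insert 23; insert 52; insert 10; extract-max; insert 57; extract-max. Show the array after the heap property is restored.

[41, 38, 24, 18, 36, 23, 10]

insert 23:
  append 23 at index 5 → [41, 38, 24, 18, 36, 23] (no swap needed)
insert 52:
  append 52 at index 6 → [41, 38, 24, 18, 36, 23, 52]
  52 > parent 24 at index 2, swap → [41, 38, 52, 18, 36, 23, 24]
  52 > parent 41 at index 0, swap → [52, 38, 41, 18, 36, 23, 24]
insert 10:
  append 10 at index 7 → [52, 38, 41, 18, 36, 23, 24, 10] (no swap needed)
extract-max → returns 52:
  remove root 52; move last element 10 to root → [10, 38, 41, 18, 36, 23, 24]
  10 vs larger child 41 at index 2, swap → [41, 38, 10, 18, 36, 23, 24]
  10 vs larger child 24 at index 6, swap → [41, 38, 24, 18, 36, 23, 10]
insert 57:
  append 57 at index 7 → [41, 38, 24, 18, 36, 23, 10, 57]
  57 > parent 18 at index 3, swap → [41, 38, 24, 57, 36, 23, 10, 18]
  57 > parent 38 at index 1, swap → [41, 57, 24, 38, 36, 23, 10, 18]
  57 > parent 41 at index 0, swap → [57, 41, 24, 38, 36, 23, 10, 18]
extract-max → returns 57:
  remove root 57; move last element 18 to root → [18, 41, 24, 38, 36, 23, 10]
  18 vs larger child 41 at index 1, swap → [41, 18, 24, 38, 36, 23, 10]
  18 vs larger child 38 at index 3, swap → [41, 38, 24, 18, 36, 23, 10]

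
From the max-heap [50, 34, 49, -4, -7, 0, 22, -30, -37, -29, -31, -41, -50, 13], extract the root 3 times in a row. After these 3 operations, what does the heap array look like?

extract-max #1 returns 50:
  remove root 50; move last element 13 to root → [13, 34, 49, -4, -7, 0, 22, -30, -37, -29, -31, -41, -50]
  13 vs larger child 49 at index 2, swap → [49, 34, 13, -4, -7, 0, 22, -30, -37, -29, -31, -41, -50]
  13 vs larger child 22 at index 6, swap → [49, 34, 22, -4, -7, 0, 13, -30, -37, -29, -31, -41, -50]
extract-max #2 returns 49:
  remove root 49; move last element -50 to root → [-50, 34, 22, -4, -7, 0, 13, -30, -37, -29, -31, -41]
  -50 vs larger child 34 at index 1, swap → [34, -50, 22, -4, -7, 0, 13, -30, -37, -29, -31, -41]
  -50 vs larger child -4 at index 3, swap → [34, -4, 22, -50, -7, 0, 13, -30, -37, -29, -31, -41]
  -50 vs larger child -30 at index 7, swap → [34, -4, 22, -30, -7, 0, 13, -50, -37, -29, -31, -41]
extract-max #3 returns 34:
  remove root 34; move last element -41 to root → [-41, -4, 22, -30, -7, 0, 13, -50, -37, -29, -31]
  -41 vs larger child 22 at index 2, swap → [22, -4, -41, -30, -7, 0, 13, -50, -37, -29, -31]
  -41 vs larger child 13 at index 6, swap → [22, -4, 13, -30, -7, 0, -41, -50, -37, -29, -31]

[22, -4, 13, -30, -7, 0, -41, -50, -37, -29, -31]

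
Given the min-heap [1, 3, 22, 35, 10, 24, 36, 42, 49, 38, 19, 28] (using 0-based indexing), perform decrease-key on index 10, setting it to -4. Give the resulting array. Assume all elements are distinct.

[-4, 1, 22, 35, 3, 24, 36, 42, 49, 38, 10, 28]

set index 10 from 19 to -4 → [1, 3, 22, 35, 10, 24, 36, 42, 49, 38, -4, 28]
-4 < parent 10 at index 4, swap → [1, 3, 22, 35, -4, 24, 36, 42, 49, 38, 10, 28]
-4 < parent 3 at index 1, swap → [1, -4, 22, 35, 3, 24, 36, 42, 49, 38, 10, 28]
-4 < parent 1 at index 0, swap → [-4, 1, 22, 35, 3, 24, 36, 42, 49, 38, 10, 28]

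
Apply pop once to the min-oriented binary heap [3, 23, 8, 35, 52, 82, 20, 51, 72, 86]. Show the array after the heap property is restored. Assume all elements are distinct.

[8, 23, 20, 35, 52, 82, 86, 51, 72]

remove root 3; move last element 86 to root → [86, 23, 8, 35, 52, 82, 20, 51, 72]
86 vs smaller child 8 at index 2, swap → [8, 23, 86, 35, 52, 82, 20, 51, 72]
86 vs smaller child 20 at index 6, swap → [8, 23, 20, 35, 52, 82, 86, 51, 72]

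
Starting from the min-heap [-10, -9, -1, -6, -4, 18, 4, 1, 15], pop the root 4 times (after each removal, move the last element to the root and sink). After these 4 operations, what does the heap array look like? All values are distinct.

extract-min #1 returns -10:
  remove root -10; move last element 15 to root → [15, -9, -1, -6, -4, 18, 4, 1]
  15 vs smaller child -9 at index 1, swap → [-9, 15, -1, -6, -4, 18, 4, 1]
  15 vs smaller child -6 at index 3, swap → [-9, -6, -1, 15, -4, 18, 4, 1]
  15 vs only child 1 at index 7, swap → [-9, -6, -1, 1, -4, 18, 4, 15]
extract-min #2 returns -9:
  remove root -9; move last element 15 to root → [15, -6, -1, 1, -4, 18, 4]
  15 vs smaller child -6 at index 1, swap → [-6, 15, -1, 1, -4, 18, 4]
  15 vs smaller child -4 at index 4, swap → [-6, -4, -1, 1, 15, 18, 4]
extract-min #3 returns -6:
  remove root -6; move last element 4 to root → [4, -4, -1, 1, 15, 18]
  4 vs smaller child -4 at index 1, swap → [-4, 4, -1, 1, 15, 18]
  4 vs smaller child 1 at index 3, swap → [-4, 1, -1, 4, 15, 18]
extract-min #4 returns -4:
  remove root -4; move last element 18 to root → [18, 1, -1, 4, 15]
  18 vs smaller child -1 at index 2, swap → [-1, 1, 18, 4, 15]

[-1, 1, 18, 4, 15]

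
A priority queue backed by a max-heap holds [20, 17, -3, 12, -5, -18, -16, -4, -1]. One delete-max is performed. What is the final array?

remove root 20; move last element -1 to root → [-1, 17, -3, 12, -5, -18, -16, -4]
-1 vs larger child 17 at index 1, swap → [17, -1, -3, 12, -5, -18, -16, -4]
-1 vs larger child 12 at index 3, swap → [17, 12, -3, -1, -5, -18, -16, -4]

[17, 12, -3, -1, -5, -18, -16, -4]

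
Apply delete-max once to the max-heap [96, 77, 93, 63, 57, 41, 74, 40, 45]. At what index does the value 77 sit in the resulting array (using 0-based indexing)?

remove root 96; move last element 45 to root → [45, 77, 93, 63, 57, 41, 74, 40]
45 vs larger child 93 at index 2, swap → [93, 77, 45, 63, 57, 41, 74, 40]
45 vs larger child 74 at index 6, swap → [93, 77, 74, 63, 57, 41, 45, 40]
resulting array: [93, 77, 74, 63, 57, 41, 45, 40]

1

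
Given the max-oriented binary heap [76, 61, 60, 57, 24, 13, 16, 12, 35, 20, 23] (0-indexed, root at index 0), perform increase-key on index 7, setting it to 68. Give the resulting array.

set index 7 from 12 to 68 → [76, 61, 60, 57, 24, 13, 16, 68, 35, 20, 23]
68 > parent 57 at index 3, swap → [76, 61, 60, 68, 24, 13, 16, 57, 35, 20, 23]
68 > parent 61 at index 1, swap → [76, 68, 60, 61, 24, 13, 16, 57, 35, 20, 23]

[76, 68, 60, 61, 24, 13, 16, 57, 35, 20, 23]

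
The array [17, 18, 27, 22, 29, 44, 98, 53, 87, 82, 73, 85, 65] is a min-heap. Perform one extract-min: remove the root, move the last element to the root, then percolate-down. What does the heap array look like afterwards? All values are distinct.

remove root 17; move last element 65 to root → [65, 18, 27, 22, 29, 44, 98, 53, 87, 82, 73, 85]
65 vs smaller child 18 at index 1, swap → [18, 65, 27, 22, 29, 44, 98, 53, 87, 82, 73, 85]
65 vs smaller child 22 at index 3, swap → [18, 22, 27, 65, 29, 44, 98, 53, 87, 82, 73, 85]
65 vs smaller child 53 at index 7, swap → [18, 22, 27, 53, 29, 44, 98, 65, 87, 82, 73, 85]

[18, 22, 27, 53, 29, 44, 98, 65, 87, 82, 73, 85]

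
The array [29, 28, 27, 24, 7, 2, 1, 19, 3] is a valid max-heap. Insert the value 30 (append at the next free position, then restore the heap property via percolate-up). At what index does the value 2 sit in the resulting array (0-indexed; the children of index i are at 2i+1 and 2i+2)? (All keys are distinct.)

5

append 30 at index 9 → [29, 28, 27, 24, 7, 2, 1, 19, 3, 30]
30 > parent 7 at index 4, swap → [29, 28, 27, 24, 30, 2, 1, 19, 3, 7]
30 > parent 28 at index 1, swap → [29, 30, 27, 24, 28, 2, 1, 19, 3, 7]
30 > parent 29 at index 0, swap → [30, 29, 27, 24, 28, 2, 1, 19, 3, 7]
resulting array: [30, 29, 27, 24, 28, 2, 1, 19, 3, 7]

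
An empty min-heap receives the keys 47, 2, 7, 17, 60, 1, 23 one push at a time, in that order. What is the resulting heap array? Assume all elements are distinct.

[1, 17, 2, 47, 60, 7, 23]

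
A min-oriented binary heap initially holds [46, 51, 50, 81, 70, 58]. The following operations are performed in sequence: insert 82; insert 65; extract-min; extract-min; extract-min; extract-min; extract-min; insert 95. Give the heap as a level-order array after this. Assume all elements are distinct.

[70, 82, 81, 95]

insert 82:
  append 82 at index 6 → [46, 51, 50, 81, 70, 58, 82] (no swap needed)
insert 65:
  append 65 at index 7 → [46, 51, 50, 81, 70, 58, 82, 65]
  65 < parent 81 at index 3, swap → [46, 51, 50, 65, 70, 58, 82, 81]
extract-min → returns 46:
  remove root 46; move last element 81 to root → [81, 51, 50, 65, 70, 58, 82]
  81 vs smaller child 50 at index 2, swap → [50, 51, 81, 65, 70, 58, 82]
  81 vs smaller child 58 at index 5, swap → [50, 51, 58, 65, 70, 81, 82]
extract-min → returns 50:
  remove root 50; move last element 82 to root → [82, 51, 58, 65, 70, 81]
  82 vs smaller child 51 at index 1, swap → [51, 82, 58, 65, 70, 81]
  82 vs smaller child 65 at index 3, swap → [51, 65, 58, 82, 70, 81]
extract-min → returns 51:
  remove root 51; move last element 81 to root → [81, 65, 58, 82, 70]
  81 vs smaller child 58 at index 2, swap → [58, 65, 81, 82, 70]
extract-min → returns 58:
  remove root 58; move last element 70 to root → [70, 65, 81, 82]
  70 vs smaller child 65 at index 1, swap → [65, 70, 81, 82]
extract-min → returns 65:
  remove root 65; move last element 82 to root → [82, 70, 81]
  82 vs smaller child 70 at index 1, swap → [70, 82, 81]
insert 95:
  append 95 at index 3 → [70, 82, 81, 95] (no swap needed)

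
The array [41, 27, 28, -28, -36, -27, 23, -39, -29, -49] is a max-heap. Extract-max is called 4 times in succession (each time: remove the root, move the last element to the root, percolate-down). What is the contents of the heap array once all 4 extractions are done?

[-27, -28, -39, -29, -36, -49]

extract-max #1 returns 41:
  remove root 41; move last element -49 to root → [-49, 27, 28, -28, -36, -27, 23, -39, -29]
  -49 vs larger child 28 at index 2, swap → [28, 27, -49, -28, -36, -27, 23, -39, -29]
  -49 vs larger child 23 at index 6, swap → [28, 27, 23, -28, -36, -27, -49, -39, -29]
extract-max #2 returns 28:
  remove root 28; move last element -29 to root → [-29, 27, 23, -28, -36, -27, -49, -39]
  -29 vs larger child 27 at index 1, swap → [27, -29, 23, -28, -36, -27, -49, -39]
  -29 vs larger child -28 at index 3, swap → [27, -28, 23, -29, -36, -27, -49, -39]
extract-max #3 returns 27:
  remove root 27; move last element -39 to root → [-39, -28, 23, -29, -36, -27, -49]
  -39 vs larger child 23 at index 2, swap → [23, -28, -39, -29, -36, -27, -49]
  -39 vs larger child -27 at index 5, swap → [23, -28, -27, -29, -36, -39, -49]
extract-max #4 returns 23:
  remove root 23; move last element -49 to root → [-49, -28, -27, -29, -36, -39]
  -49 vs larger child -27 at index 2, swap → [-27, -28, -49, -29, -36, -39]
  -49 vs only child -39 at index 5, swap → [-27, -28, -39, -29, -36, -49]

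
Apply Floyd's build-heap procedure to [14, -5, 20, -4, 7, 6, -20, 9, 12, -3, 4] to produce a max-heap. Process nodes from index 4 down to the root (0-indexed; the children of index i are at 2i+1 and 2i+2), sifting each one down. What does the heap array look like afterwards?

[20, 12, 14, 9, 7, 6, -20, -5, -4, -3, 4]

sift down from index 4: already satisfies heap property
sift down from index 3:
  -4 vs larger child 12 at index 8, swap → [14, -5, 20, 12, 7, 6, -20, 9, -4, -3, 4]
sift down from index 2: already satisfies heap property
sift down from index 1:
  -5 vs larger child 12 at index 3, swap → [14, 12, 20, -5, 7, 6, -20, 9, -4, -3, 4]
  -5 vs larger child 9 at index 7, swap → [14, 12, 20, 9, 7, 6, -20, -5, -4, -3, 4]
sift down from index 0:
  14 vs larger child 20 at index 2, swap → [20, 12, 14, 9, 7, 6, -20, -5, -4, -3, 4]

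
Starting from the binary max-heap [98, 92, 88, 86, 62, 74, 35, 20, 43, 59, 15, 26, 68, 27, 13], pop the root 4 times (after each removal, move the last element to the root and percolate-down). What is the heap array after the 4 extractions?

extract-max #1 returns 98:
  remove root 98; move last element 13 to root → [13, 92, 88, 86, 62, 74, 35, 20, 43, 59, 15, 26, 68, 27]
  13 vs larger child 92 at index 1, swap → [92, 13, 88, 86, 62, 74, 35, 20, 43, 59, 15, 26, 68, 27]
  13 vs larger child 86 at index 3, swap → [92, 86, 88, 13, 62, 74, 35, 20, 43, 59, 15, 26, 68, 27]
  13 vs larger child 43 at index 8, swap → [92, 86, 88, 43, 62, 74, 35, 20, 13, 59, 15, 26, 68, 27]
extract-max #2 returns 92:
  remove root 92; move last element 27 to root → [27, 86, 88, 43, 62, 74, 35, 20, 13, 59, 15, 26, 68]
  27 vs larger child 88 at index 2, swap → [88, 86, 27, 43, 62, 74, 35, 20, 13, 59, 15, 26, 68]
  27 vs larger child 74 at index 5, swap → [88, 86, 74, 43, 62, 27, 35, 20, 13, 59, 15, 26, 68]
  27 vs larger child 68 at index 12, swap → [88, 86, 74, 43, 62, 68, 35, 20, 13, 59, 15, 26, 27]
extract-max #3 returns 88:
  remove root 88; move last element 27 to root → [27, 86, 74, 43, 62, 68, 35, 20, 13, 59, 15, 26]
  27 vs larger child 86 at index 1, swap → [86, 27, 74, 43, 62, 68, 35, 20, 13, 59, 15, 26]
  27 vs larger child 62 at index 4, swap → [86, 62, 74, 43, 27, 68, 35, 20, 13, 59, 15, 26]
  27 vs larger child 59 at index 9, swap → [86, 62, 74, 43, 59, 68, 35, 20, 13, 27, 15, 26]
extract-max #4 returns 86:
  remove root 86; move last element 26 to root → [26, 62, 74, 43, 59, 68, 35, 20, 13, 27, 15]
  26 vs larger child 74 at index 2, swap → [74, 62, 26, 43, 59, 68, 35, 20, 13, 27, 15]
  26 vs larger child 68 at index 5, swap → [74, 62, 68, 43, 59, 26, 35, 20, 13, 27, 15]

[74, 62, 68, 43, 59, 26, 35, 20, 13, 27, 15]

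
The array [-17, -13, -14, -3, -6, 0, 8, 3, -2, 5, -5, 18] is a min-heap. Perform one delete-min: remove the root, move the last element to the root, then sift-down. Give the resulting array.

remove root -17; move last element 18 to root → [18, -13, -14, -3, -6, 0, 8, 3, -2, 5, -5]
18 vs smaller child -14 at index 2, swap → [-14, -13, 18, -3, -6, 0, 8, 3, -2, 5, -5]
18 vs smaller child 0 at index 5, swap → [-14, -13, 0, -3, -6, 18, 8, 3, -2, 5, -5]

[-14, -13, 0, -3, -6, 18, 8, 3, -2, 5, -5]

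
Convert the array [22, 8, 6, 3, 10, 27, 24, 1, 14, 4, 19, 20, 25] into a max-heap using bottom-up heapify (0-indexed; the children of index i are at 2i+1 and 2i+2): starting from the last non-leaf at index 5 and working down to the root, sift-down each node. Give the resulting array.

sift down from index 5: already satisfies heap property
sift down from index 4:
  10 vs larger child 19 at index 10, swap → [22, 8, 6, 3, 19, 27, 24, 1, 14, 4, 10, 20, 25]
sift down from index 3:
  3 vs larger child 14 at index 8, swap → [22, 8, 6, 14, 19, 27, 24, 1, 3, 4, 10, 20, 25]
sift down from index 2:
  6 vs larger child 27 at index 5, swap → [22, 8, 27, 14, 19, 6, 24, 1, 3, 4, 10, 20, 25]
  6 vs larger child 25 at index 12, swap → [22, 8, 27, 14, 19, 25, 24, 1, 3, 4, 10, 20, 6]
sift down from index 1:
  8 vs larger child 19 at index 4, swap → [22, 19, 27, 14, 8, 25, 24, 1, 3, 4, 10, 20, 6]
  8 vs larger child 10 at index 10, swap → [22, 19, 27, 14, 10, 25, 24, 1, 3, 4, 8, 20, 6]
sift down from index 0:
  22 vs larger child 27 at index 2, swap → [27, 19, 22, 14, 10, 25, 24, 1, 3, 4, 8, 20, 6]
  22 vs larger child 25 at index 5, swap → [27, 19, 25, 14, 10, 22, 24, 1, 3, 4, 8, 20, 6]

[27, 19, 25, 14, 10, 22, 24, 1, 3, 4, 8, 20, 6]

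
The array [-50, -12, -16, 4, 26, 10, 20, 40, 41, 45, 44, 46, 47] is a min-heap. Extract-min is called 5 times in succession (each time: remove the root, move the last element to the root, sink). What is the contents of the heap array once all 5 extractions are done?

[20, 26, 41, 40, 44, 46, 45, 47]

extract-min #1 returns -50:
  remove root -50; move last element 47 to root → [47, -12, -16, 4, 26, 10, 20, 40, 41, 45, 44, 46]
  47 vs smaller child -16 at index 2, swap → [-16, -12, 47, 4, 26, 10, 20, 40, 41, 45, 44, 46]
  47 vs smaller child 10 at index 5, swap → [-16, -12, 10, 4, 26, 47, 20, 40, 41, 45, 44, 46]
  47 vs only child 46 at index 11, swap → [-16, -12, 10, 4, 26, 46, 20, 40, 41, 45, 44, 47]
extract-min #2 returns -16:
  remove root -16; move last element 47 to root → [47, -12, 10, 4, 26, 46, 20, 40, 41, 45, 44]
  47 vs smaller child -12 at index 1, swap → [-12, 47, 10, 4, 26, 46, 20, 40, 41, 45, 44]
  47 vs smaller child 4 at index 3, swap → [-12, 4, 10, 47, 26, 46, 20, 40, 41, 45, 44]
  47 vs smaller child 40 at index 7, swap → [-12, 4, 10, 40, 26, 46, 20, 47, 41, 45, 44]
extract-min #3 returns -12:
  remove root -12; move last element 44 to root → [44, 4, 10, 40, 26, 46, 20, 47, 41, 45]
  44 vs smaller child 4 at index 1, swap → [4, 44, 10, 40, 26, 46, 20, 47, 41, 45]
  44 vs smaller child 26 at index 4, swap → [4, 26, 10, 40, 44, 46, 20, 47, 41, 45]
extract-min #4 returns 4:
  remove root 4; move last element 45 to root → [45, 26, 10, 40, 44, 46, 20, 47, 41]
  45 vs smaller child 10 at index 2, swap → [10, 26, 45, 40, 44, 46, 20, 47, 41]
  45 vs smaller child 20 at index 6, swap → [10, 26, 20, 40, 44, 46, 45, 47, 41]
extract-min #5 returns 10:
  remove root 10; move last element 41 to root → [41, 26, 20, 40, 44, 46, 45, 47]
  41 vs smaller child 20 at index 2, swap → [20, 26, 41, 40, 44, 46, 45, 47]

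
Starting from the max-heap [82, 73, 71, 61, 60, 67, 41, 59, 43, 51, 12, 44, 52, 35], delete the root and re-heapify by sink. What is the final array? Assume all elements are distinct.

remove root 82; move last element 35 to root → [35, 73, 71, 61, 60, 67, 41, 59, 43, 51, 12, 44, 52]
35 vs larger child 73 at index 1, swap → [73, 35, 71, 61, 60, 67, 41, 59, 43, 51, 12, 44, 52]
35 vs larger child 61 at index 3, swap → [73, 61, 71, 35, 60, 67, 41, 59, 43, 51, 12, 44, 52]
35 vs larger child 59 at index 7, swap → [73, 61, 71, 59, 60, 67, 41, 35, 43, 51, 12, 44, 52]

[73, 61, 71, 59, 60, 67, 41, 35, 43, 51, 12, 44, 52]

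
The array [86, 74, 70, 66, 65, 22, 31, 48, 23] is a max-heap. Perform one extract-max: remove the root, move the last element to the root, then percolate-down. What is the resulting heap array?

remove root 86; move last element 23 to root → [23, 74, 70, 66, 65, 22, 31, 48]
23 vs larger child 74 at index 1, swap → [74, 23, 70, 66, 65, 22, 31, 48]
23 vs larger child 66 at index 3, swap → [74, 66, 70, 23, 65, 22, 31, 48]
23 vs only child 48 at index 7, swap → [74, 66, 70, 48, 65, 22, 31, 23]

[74, 66, 70, 48, 65, 22, 31, 23]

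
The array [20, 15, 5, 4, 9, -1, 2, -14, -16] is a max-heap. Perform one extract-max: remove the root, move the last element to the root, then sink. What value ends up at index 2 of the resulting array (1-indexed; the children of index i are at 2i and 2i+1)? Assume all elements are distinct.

remove root 20; move last element -16 to root → [-16, 15, 5, 4, 9, -1, 2, -14]
-16 vs larger child 15 at index 2, swap → [15, -16, 5, 4, 9, -1, 2, -14]
-16 vs larger child 9 at index 5, swap → [15, 9, 5, 4, -16, -1, 2, -14]
resulting array: [15, 9, 5, 4, -16, -1, 2, -14]

9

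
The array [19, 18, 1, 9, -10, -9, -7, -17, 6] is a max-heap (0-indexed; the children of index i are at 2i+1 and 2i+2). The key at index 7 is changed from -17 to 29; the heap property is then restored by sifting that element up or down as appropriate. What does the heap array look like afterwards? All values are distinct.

[29, 19, 1, 18, -10, -9, -7, 9, 6]

set index 7 from -17 to 29 → [19, 18, 1, 9, -10, -9, -7, 29, 6]
29 > parent 9 at index 3, swap → [19, 18, 1, 29, -10, -9, -7, 9, 6]
29 > parent 18 at index 1, swap → [19, 29, 1, 18, -10, -9, -7, 9, 6]
29 > parent 19 at index 0, swap → [29, 19, 1, 18, -10, -9, -7, 9, 6]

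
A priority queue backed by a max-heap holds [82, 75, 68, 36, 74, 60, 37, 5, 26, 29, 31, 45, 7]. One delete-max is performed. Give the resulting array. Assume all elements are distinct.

[75, 74, 68, 36, 31, 60, 37, 5, 26, 29, 7, 45]

remove root 82; move last element 7 to root → [7, 75, 68, 36, 74, 60, 37, 5, 26, 29, 31, 45]
7 vs larger child 75 at index 1, swap → [75, 7, 68, 36, 74, 60, 37, 5, 26, 29, 31, 45]
7 vs larger child 74 at index 4, swap → [75, 74, 68, 36, 7, 60, 37, 5, 26, 29, 31, 45]
7 vs larger child 31 at index 10, swap → [75, 74, 68, 36, 31, 60, 37, 5, 26, 29, 7, 45]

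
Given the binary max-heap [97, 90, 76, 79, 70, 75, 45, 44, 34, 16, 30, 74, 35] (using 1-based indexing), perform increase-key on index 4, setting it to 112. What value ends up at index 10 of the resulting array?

16

set index 4 from 79 to 112 → [97, 90, 76, 112, 70, 75, 45, 44, 34, 16, 30, 74, 35]
112 > parent 90 at index 2, swap → [97, 112, 76, 90, 70, 75, 45, 44, 34, 16, 30, 74, 35]
112 > parent 97 at index 1, swap → [112, 97, 76, 90, 70, 75, 45, 44, 34, 16, 30, 74, 35]
resulting array: [112, 97, 76, 90, 70, 75, 45, 44, 34, 16, 30, 74, 35]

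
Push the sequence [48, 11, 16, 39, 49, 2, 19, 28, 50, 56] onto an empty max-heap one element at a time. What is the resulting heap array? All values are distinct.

[56, 50, 19, 48, 49, 2, 16, 11, 28, 39]

Insert 48:
  append 48 at index 0 → [48] (no swap needed)
Insert 11:
  append 11 at index 1 → [48, 11] (no swap needed)
Insert 16:
  append 16 at index 2 → [48, 11, 16] (no swap needed)
Insert 39:
  append 39 at index 3 → [48, 11, 16, 39]
  39 > parent 11 at index 1, swap → [48, 39, 16, 11]
Insert 49:
  append 49 at index 4 → [48, 39, 16, 11, 49]
  49 > parent 39 at index 1, swap → [48, 49, 16, 11, 39]
  49 > parent 48 at index 0, swap → [49, 48, 16, 11, 39]
Insert 2:
  append 2 at index 5 → [49, 48, 16, 11, 39, 2] (no swap needed)
Insert 19:
  append 19 at index 6 → [49, 48, 16, 11, 39, 2, 19]
  19 > parent 16 at index 2, swap → [49, 48, 19, 11, 39, 2, 16]
Insert 28:
  append 28 at index 7 → [49, 48, 19, 11, 39, 2, 16, 28]
  28 > parent 11 at index 3, swap → [49, 48, 19, 28, 39, 2, 16, 11]
Insert 50:
  append 50 at index 8 → [49, 48, 19, 28, 39, 2, 16, 11, 50]
  50 > parent 28 at index 3, swap → [49, 48, 19, 50, 39, 2, 16, 11, 28]
  50 > parent 48 at index 1, swap → [49, 50, 19, 48, 39, 2, 16, 11, 28]
  50 > parent 49 at index 0, swap → [50, 49, 19, 48, 39, 2, 16, 11, 28]
Insert 56:
  append 56 at index 9 → [50, 49, 19, 48, 39, 2, 16, 11, 28, 56]
  56 > parent 39 at index 4, swap → [50, 49, 19, 48, 56, 2, 16, 11, 28, 39]
  56 > parent 49 at index 1, swap → [50, 56, 19, 48, 49, 2, 16, 11, 28, 39]
  56 > parent 50 at index 0, swap → [56, 50, 19, 48, 49, 2, 16, 11, 28, 39]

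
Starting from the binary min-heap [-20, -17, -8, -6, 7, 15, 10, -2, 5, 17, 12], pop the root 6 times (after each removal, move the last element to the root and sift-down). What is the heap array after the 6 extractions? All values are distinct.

[7, 12, 10, 15, 17]

extract-min #1 returns -20:
  remove root -20; move last element 12 to root → [12, -17, -8, -6, 7, 15, 10, -2, 5, 17]
  12 vs smaller child -17 at index 1, swap → [-17, 12, -8, -6, 7, 15, 10, -2, 5, 17]
  12 vs smaller child -6 at index 3, swap → [-17, -6, -8, 12, 7, 15, 10, -2, 5, 17]
  12 vs smaller child -2 at index 7, swap → [-17, -6, -8, -2, 7, 15, 10, 12, 5, 17]
extract-min #2 returns -17:
  remove root -17; move last element 17 to root → [17, -6, -8, -2, 7, 15, 10, 12, 5]
  17 vs smaller child -8 at index 2, swap → [-8, -6, 17, -2, 7, 15, 10, 12, 5]
  17 vs smaller child 10 at index 6, swap → [-8, -6, 10, -2, 7, 15, 17, 12, 5]
extract-min #3 returns -8:
  remove root -8; move last element 5 to root → [5, -6, 10, -2, 7, 15, 17, 12]
  5 vs smaller child -6 at index 1, swap → [-6, 5, 10, -2, 7, 15, 17, 12]
  5 vs smaller child -2 at index 3, swap → [-6, -2, 10, 5, 7, 15, 17, 12]
extract-min #4 returns -6:
  remove root -6; move last element 12 to root → [12, -2, 10, 5, 7, 15, 17]
  12 vs smaller child -2 at index 1, swap → [-2, 12, 10, 5, 7, 15, 17]
  12 vs smaller child 5 at index 3, swap → [-2, 5, 10, 12, 7, 15, 17]
extract-min #5 returns -2:
  remove root -2; move last element 17 to root → [17, 5, 10, 12, 7, 15]
  17 vs smaller child 5 at index 1, swap → [5, 17, 10, 12, 7, 15]
  17 vs smaller child 7 at index 4, swap → [5, 7, 10, 12, 17, 15]
extract-min #6 returns 5:
  remove root 5; move last element 15 to root → [15, 7, 10, 12, 17]
  15 vs smaller child 7 at index 1, swap → [7, 15, 10, 12, 17]
  15 vs smaller child 12 at index 3, swap → [7, 12, 10, 15, 17]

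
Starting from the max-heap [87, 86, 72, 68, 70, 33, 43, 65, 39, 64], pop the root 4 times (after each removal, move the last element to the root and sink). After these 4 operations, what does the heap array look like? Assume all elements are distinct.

[68, 65, 43, 39, 64, 33]

extract-max #1 returns 87:
  remove root 87; move last element 64 to root → [64, 86, 72, 68, 70, 33, 43, 65, 39]
  64 vs larger child 86 at index 1, swap → [86, 64, 72, 68, 70, 33, 43, 65, 39]
  64 vs larger child 70 at index 4, swap → [86, 70, 72, 68, 64, 33, 43, 65, 39]
extract-max #2 returns 86:
  remove root 86; move last element 39 to root → [39, 70, 72, 68, 64, 33, 43, 65]
  39 vs larger child 72 at index 2, swap → [72, 70, 39, 68, 64, 33, 43, 65]
  39 vs larger child 43 at index 6, swap → [72, 70, 43, 68, 64, 33, 39, 65]
extract-max #3 returns 72:
  remove root 72; move last element 65 to root → [65, 70, 43, 68, 64, 33, 39]
  65 vs larger child 70 at index 1, swap → [70, 65, 43, 68, 64, 33, 39]
  65 vs larger child 68 at index 3, swap → [70, 68, 43, 65, 64, 33, 39]
extract-max #4 returns 70:
  remove root 70; move last element 39 to root → [39, 68, 43, 65, 64, 33]
  39 vs larger child 68 at index 1, swap → [68, 39, 43, 65, 64, 33]
  39 vs larger child 65 at index 3, swap → [68, 65, 43, 39, 64, 33]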